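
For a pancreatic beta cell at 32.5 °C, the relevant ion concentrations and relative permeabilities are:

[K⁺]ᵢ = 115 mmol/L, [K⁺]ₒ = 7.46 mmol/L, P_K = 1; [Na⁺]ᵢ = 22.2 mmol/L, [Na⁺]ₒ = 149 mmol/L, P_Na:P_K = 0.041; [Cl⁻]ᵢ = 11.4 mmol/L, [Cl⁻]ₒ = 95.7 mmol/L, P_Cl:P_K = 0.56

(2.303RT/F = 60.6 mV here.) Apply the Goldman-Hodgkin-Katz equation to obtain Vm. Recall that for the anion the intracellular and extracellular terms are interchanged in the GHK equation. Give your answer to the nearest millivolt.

-56 mV

Vm = 60.6 · log₁₀[(Σ P·[cation]ₒ + Σ P·[anion]ᵢ) / (Σ P·[cation]ᵢ + Σ P·[anion]ₒ)]
Numerator = 1×7.46 + 0.041×149 + 0.56×11.4 = 19.95
Denominator = 1×115 + 0.041×22.2 + 0.56×95.7 = 169.5
Vm = 60.6 · log₁₀(0.11772) = 60.6 × (-0.9292) = -56.31 mV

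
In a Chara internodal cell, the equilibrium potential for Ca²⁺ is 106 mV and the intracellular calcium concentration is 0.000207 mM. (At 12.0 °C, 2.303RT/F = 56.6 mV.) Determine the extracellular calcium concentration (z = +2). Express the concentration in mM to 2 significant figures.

Nernst: E = (56.6/2) · log₁₀([out]/[in]), so log₁₀([out]/[in]) = 106.0 × 2 / 56.6 = 3.7456.
[out]/[in] = 10^(3.7456) = 5567.
[out] = 5567 × 0.000207 = 1.152 mM.

1.2 mM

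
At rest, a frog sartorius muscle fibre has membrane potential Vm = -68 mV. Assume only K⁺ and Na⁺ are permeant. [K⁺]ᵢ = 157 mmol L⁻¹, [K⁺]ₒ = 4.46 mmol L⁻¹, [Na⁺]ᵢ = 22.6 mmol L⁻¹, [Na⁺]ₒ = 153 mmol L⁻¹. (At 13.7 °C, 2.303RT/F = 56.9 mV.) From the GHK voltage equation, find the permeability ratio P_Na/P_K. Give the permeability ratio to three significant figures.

Let α = P_Na/P_K. GHK: Vm = 56.9·log₁₀[(Kₒ + α·Naₒ)/(Kᵢ + α·Naᵢ)].
10^(Vm/56.9) = 10^(-68.0/56.9) = 0.063815
So 0.063815·(Kᵢ + α·Naᵢ) = Kₒ + α·Naₒ → α = (0.063815·157.0 − 4.46) / (153.0 − 0.063815·22.6)
α = (10.02 − 4.46) / (153.0 − 1.442) = 5.559/151.6 = 0.03668

0.0367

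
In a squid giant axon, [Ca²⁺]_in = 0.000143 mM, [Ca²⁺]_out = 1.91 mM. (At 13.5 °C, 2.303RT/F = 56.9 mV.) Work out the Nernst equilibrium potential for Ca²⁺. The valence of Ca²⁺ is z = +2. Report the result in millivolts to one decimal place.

E = (56.9/z) · log₁₀([Ca²⁺]_out/[Ca²⁺]_in) with z = +2.
= (56.9/2) · log₁₀(1.91/0.000143) = 28.45 · log₁₀(1.336e+04)
= 28.45 · (4.1257) = 117.38 mV

117.4 mV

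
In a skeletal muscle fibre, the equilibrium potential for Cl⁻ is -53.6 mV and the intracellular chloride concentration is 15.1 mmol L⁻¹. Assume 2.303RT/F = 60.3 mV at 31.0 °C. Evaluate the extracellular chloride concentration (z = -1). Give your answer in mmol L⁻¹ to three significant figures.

Nernst: E = (60.3/-1) · log₁₀([out]/[in]), so log₁₀([out]/[in]) = -53.6 × -1 / 60.3 = 0.8889.
[out]/[in] = 10^(0.8889) = 7.743.
[out] = 7.743 × 15.1 = 116.9 mmol L⁻¹.

117 mmol L⁻¹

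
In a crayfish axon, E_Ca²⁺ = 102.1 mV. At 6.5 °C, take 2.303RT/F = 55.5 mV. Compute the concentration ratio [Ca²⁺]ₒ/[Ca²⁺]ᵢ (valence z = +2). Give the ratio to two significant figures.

4800

log₁₀([out]/[in]) = E·z/(55.5) = 102.1 × 2 / 55.5 = 3.6793
[out]/[in] = 10^(3.6793) = 4778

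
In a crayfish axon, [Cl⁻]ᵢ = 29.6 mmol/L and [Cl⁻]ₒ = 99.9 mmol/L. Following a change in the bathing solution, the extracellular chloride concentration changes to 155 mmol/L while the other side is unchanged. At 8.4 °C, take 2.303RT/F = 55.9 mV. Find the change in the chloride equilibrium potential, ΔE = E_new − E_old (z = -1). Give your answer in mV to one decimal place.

-10.7 mV

E_old = (55.9/-1)·log₁₀(99.9/29.6) = -29.53 mV
E_new = (55.9/-1)·log₁₀(155/29.6) = -40.19 mV
ΔE = -40.19 − (-29.53) = -10.66 mV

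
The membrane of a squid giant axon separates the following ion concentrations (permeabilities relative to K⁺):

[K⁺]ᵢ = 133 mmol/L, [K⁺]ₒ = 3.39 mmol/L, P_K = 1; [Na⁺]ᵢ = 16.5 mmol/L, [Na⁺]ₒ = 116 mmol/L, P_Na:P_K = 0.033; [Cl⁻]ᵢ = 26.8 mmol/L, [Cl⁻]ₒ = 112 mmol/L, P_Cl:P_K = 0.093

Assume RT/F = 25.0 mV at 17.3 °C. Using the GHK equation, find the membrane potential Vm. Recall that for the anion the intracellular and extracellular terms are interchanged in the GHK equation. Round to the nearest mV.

-67 mV

Vm = 25.0 · ln[(Σ P·[cation]ₒ + Σ P·[anion]ᵢ) / (Σ P·[cation]ᵢ + Σ P·[anion]ₒ)]
Numerator = 1×3.39 + 0.033×116 + 0.093×26.8 = 9.71
Denominator = 1×133 + 0.033×16.5 + 0.093×112 = 144
Vm = 25.0 · ln(0.067452) = 25.0 × (-2.6963) = -67.41 mV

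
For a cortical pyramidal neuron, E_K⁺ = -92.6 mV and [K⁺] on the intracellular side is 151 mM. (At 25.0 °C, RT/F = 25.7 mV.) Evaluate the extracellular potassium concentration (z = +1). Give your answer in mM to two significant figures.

4.1 mM

Nernst: E = (25.7/1) · ln([out]/[in]), so ln([out]/[in]) = -92.6 × 1 / 25.7 = -3.6031.
[out]/[in] = e^(-3.6031) = 0.02724.
[out] = 0.02724 × 151 = 4.113 mM.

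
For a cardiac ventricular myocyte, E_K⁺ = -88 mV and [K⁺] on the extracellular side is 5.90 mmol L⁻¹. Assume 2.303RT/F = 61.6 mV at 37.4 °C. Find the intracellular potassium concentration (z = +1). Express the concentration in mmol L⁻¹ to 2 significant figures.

160 mmol L⁻¹

Nernst: E = (61.6/1) · log₁₀([out]/[in]), so log₁₀([out]/[in]) = -88.0 × 1 / 61.6 = -1.4286.
[out]/[in] = 10^(-1.4286) = 0.03728.
[in] = 5.90 / 0.03728 = 158.3 mmol L⁻¹.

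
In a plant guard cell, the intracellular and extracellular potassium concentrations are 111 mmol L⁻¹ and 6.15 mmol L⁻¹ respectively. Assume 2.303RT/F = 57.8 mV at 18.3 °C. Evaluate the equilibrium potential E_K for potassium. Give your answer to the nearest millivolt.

E = (57.8/z) · log₁₀([K⁺]_out/[K⁺]_in) with z = +1.
= (57.8/1) · log₁₀(6.15/111) = 57.80 · log₁₀(0.05541)
= 57.80 · (-1.2564) = -72.62 mV

-73 mV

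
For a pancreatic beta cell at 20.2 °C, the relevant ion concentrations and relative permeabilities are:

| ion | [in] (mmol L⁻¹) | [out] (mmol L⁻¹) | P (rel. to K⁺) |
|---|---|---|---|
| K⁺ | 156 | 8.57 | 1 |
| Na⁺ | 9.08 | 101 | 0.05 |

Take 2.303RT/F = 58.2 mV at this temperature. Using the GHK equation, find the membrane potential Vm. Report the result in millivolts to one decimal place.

-61.7 mV

Vm = 58.2 · log₁₀[(Σ P·[cation]ₒ + Σ P·[anion]ᵢ) / (Σ P·[cation]ᵢ + Σ P·[anion]ₒ)]
Numerator = 1×8.57 + 0.05×101 = 13.62
Denominator = 1×156 + 0.05×9.08 = 156.5
Vm = 58.2 · log₁₀(0.087054) = 58.2 × (-1.0602) = -61.70 mV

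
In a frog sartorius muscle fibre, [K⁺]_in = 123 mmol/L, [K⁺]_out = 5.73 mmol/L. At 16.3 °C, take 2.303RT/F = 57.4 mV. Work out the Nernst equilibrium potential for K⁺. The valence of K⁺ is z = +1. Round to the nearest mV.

E = (57.4/z) · log₁₀([K⁺]_out/[K⁺]_in) with z = +1.
= (57.4/1) · log₁₀(5.73/123) = 57.40 · log₁₀(0.04659)
= 57.40 · (-1.3318) = -76.44 mV

-76 mV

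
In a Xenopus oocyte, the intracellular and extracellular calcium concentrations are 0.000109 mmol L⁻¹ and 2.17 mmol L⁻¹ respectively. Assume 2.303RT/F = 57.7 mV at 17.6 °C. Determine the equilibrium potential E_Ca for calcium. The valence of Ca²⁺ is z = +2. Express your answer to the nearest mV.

E = (57.7/z) · log₁₀([Ca²⁺]_out/[Ca²⁺]_in) with z = +2.
= (57.7/2) · log₁₀(2.17/0.000109) = 28.85 · log₁₀(1.991e+04)
= 28.85 · (4.2990) = 124.03 mV

124 mV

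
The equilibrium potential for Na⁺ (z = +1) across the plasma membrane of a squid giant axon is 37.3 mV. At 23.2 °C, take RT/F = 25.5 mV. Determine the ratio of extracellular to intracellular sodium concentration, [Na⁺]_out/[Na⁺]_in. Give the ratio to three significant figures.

ln([out]/[in]) = E·z/(25.5) = 37.3 × 1 / 25.5 = 1.4627
[out]/[in] = e^(1.4627) = 4.318

4.32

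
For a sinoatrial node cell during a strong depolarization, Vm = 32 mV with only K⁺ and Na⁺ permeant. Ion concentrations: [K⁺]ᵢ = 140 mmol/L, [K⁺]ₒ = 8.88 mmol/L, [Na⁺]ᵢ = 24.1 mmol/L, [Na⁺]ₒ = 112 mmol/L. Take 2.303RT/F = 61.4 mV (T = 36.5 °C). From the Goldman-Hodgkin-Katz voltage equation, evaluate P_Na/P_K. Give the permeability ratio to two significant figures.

14

Let α = P_Na/P_K. GHK: Vm = 61.4·log₁₀[(Kₒ + α·Naₒ)/(Kᵢ + α·Naᵢ)].
10^(Vm/61.4) = 10^(32.0/61.4) = 3.3203
So 3.3203·(Kᵢ + α·Naᵢ) = Kₒ + α·Naₒ → α = (3.3203·140.0 − 8.88) / (112.0 − 3.3203·24.1)
α = (464.8 − 8.88) / (112.0 − 80.02) = 456/31.98 = 14.26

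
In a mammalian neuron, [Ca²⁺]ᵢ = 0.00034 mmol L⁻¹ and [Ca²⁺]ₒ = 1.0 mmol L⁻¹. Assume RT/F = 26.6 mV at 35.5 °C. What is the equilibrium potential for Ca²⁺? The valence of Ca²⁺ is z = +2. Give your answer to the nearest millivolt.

106 mV

E = (26.6/z) · ln([Ca²⁺]_out/[Ca²⁺]_in) with z = +2.
= (26.6/2) · ln(1.0/0.00034) = 13.30 · ln(2941)
= 13.30 · (7.9866) = 106.22 mV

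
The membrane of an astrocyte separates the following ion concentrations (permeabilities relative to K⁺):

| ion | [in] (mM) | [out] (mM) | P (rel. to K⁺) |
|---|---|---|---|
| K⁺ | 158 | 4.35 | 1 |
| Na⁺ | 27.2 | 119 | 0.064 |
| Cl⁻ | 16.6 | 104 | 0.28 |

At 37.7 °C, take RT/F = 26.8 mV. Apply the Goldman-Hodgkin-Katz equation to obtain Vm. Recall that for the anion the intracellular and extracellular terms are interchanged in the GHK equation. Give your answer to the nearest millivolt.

-65 mV

Vm = 26.8 · ln[(Σ P·[cation]ₒ + Σ P·[anion]ᵢ) / (Σ P·[cation]ᵢ + Σ P·[anion]ₒ)]
Numerator = 1×4.35 + 0.064×119 + 0.28×16.6 = 16.61
Denominator = 1×158 + 0.064×27.2 + 0.28×104 = 188.9
Vm = 26.8 · ln(0.08797) = 26.8 × (-2.4308) = -65.14 mV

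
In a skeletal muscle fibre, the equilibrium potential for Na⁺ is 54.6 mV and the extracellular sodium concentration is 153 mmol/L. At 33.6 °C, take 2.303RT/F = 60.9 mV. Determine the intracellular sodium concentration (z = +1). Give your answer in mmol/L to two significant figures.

19 mmol/L

Nernst: E = (60.9/1) · log₁₀([out]/[in]), so log₁₀([out]/[in]) = 54.6 × 1 / 60.9 = 0.8966.
[out]/[in] = 10^(0.8966) = 7.88.
[in] = 153 / 7.88 = 19.42 mmol/L.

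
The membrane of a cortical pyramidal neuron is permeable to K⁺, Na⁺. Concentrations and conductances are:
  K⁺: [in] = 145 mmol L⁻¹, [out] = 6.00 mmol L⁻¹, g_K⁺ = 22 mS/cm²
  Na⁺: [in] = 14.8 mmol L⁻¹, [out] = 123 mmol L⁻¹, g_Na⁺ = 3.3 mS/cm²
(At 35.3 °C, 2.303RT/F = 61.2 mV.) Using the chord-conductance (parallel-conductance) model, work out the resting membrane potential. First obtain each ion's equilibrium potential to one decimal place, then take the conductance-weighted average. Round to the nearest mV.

-66 mV

E_K⁺ = (61.2/1)·log₁₀(6.00/145) = -84.7 mV
E_Na⁺ = (61.2/1)·log₁₀(123/14.8) = 56.3 mV
Vm = (Σ gᵢEᵢ)/(Σ gᵢ) = (22·-84.7 + 3.3·56.3) / (22 + 3.3)
= -1677.61 / 25.3 = -66.31 mV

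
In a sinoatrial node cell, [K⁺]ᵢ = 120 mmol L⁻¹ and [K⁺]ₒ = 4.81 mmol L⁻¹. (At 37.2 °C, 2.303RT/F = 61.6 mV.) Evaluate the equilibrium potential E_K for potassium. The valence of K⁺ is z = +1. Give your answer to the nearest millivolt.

E = (61.6/z) · log₁₀([K⁺]_out/[K⁺]_in) with z = +1.
= (61.6/1) · log₁₀(4.81/120) = 61.60 · log₁₀(0.04008)
= 61.60 · (-1.3970) = -86.06 mV

-86 mV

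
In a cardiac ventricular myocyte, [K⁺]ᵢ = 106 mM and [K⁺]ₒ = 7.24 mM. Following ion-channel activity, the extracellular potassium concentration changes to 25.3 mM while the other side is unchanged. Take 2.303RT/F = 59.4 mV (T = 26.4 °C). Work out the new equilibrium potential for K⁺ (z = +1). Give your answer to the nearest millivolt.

-37 mV

After the shift: [K⁺]_out = 25.3, [K⁺]_in = 106 mM.
E_new = (59.4/1)·log₁₀(25.3/106) = 59.40 · (-0.6222) = -36.96 mV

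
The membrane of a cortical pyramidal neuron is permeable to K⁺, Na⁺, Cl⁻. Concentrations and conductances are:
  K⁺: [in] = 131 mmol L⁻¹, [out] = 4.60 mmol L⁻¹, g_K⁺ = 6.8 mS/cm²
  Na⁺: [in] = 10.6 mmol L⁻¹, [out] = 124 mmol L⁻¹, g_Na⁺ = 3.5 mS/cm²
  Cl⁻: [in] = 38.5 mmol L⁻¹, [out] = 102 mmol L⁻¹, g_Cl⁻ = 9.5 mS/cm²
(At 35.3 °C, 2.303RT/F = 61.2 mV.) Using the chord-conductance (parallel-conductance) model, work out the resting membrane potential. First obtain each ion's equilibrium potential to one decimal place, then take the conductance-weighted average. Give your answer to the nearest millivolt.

-31 mV

E_K⁺ = (61.2/1)·log₁₀(4.60/131) = -89.0 mV
E_Na⁺ = (61.2/1)·log₁₀(124/10.6) = 65.4 mV
E_Cl⁻ = (61.2/-1)·log₁₀(102/38.5) = -25.9 mV
Vm = (Σ gᵢEᵢ)/(Σ gᵢ) = (6.8·-89.0 + 3.5·65.4 + 9.5·-25.9) / (6.8 + 3.5 + 9.5)
= -622.35 / 19.8 = -31.43 mV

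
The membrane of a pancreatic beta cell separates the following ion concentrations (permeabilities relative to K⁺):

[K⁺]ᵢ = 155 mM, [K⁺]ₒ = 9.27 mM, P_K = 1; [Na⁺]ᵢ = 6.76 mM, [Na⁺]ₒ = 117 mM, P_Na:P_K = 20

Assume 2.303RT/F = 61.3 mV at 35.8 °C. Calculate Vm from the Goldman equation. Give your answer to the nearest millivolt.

Vm = 61.3 · log₁₀[(Σ P·[cation]ₒ + Σ P·[anion]ᵢ) / (Σ P·[cation]ᵢ + Σ P·[anion]ₒ)]
Numerator = 1×9.27 + 20×117 = 2349
Denominator = 1×155 + 20×6.76 = 290.2
Vm = 61.3 · log₁₀(8.0953) = 61.3 × (0.9082) = 55.67 mV

56 mV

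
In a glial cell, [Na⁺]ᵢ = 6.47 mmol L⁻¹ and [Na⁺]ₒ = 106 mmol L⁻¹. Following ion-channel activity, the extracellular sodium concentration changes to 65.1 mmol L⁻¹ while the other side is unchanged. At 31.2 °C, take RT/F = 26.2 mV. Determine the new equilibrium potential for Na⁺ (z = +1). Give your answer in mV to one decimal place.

60.5 mV

After the shift: [Na⁺]_out = 65.1, [Na⁺]_in = 6.47 mmol L⁻¹.
E_new = (26.2/1)·ln(65.1/6.47) = 26.20 · (2.3087) = 60.49 mV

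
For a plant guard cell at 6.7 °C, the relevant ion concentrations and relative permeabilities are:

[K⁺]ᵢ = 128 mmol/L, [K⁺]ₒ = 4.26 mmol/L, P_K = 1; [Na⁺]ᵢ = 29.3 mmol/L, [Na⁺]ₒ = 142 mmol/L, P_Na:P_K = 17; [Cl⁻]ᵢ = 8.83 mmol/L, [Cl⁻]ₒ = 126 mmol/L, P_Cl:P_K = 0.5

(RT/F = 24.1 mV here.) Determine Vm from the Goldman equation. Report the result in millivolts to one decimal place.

Vm = 24.1 · ln[(Σ P·[cation]ₒ + Σ P·[anion]ᵢ) / (Σ P·[cation]ᵢ + Σ P·[anion]ₒ)]
Numerator = 1×4.26 + 17×142 + 0.5×8.83 = 2423
Denominator = 1×128 + 17×29.3 + 0.5×126 = 689.1
Vm = 24.1 · ln(3.5157) = 24.1 × (1.2572) = 30.30 mV

30.3 mV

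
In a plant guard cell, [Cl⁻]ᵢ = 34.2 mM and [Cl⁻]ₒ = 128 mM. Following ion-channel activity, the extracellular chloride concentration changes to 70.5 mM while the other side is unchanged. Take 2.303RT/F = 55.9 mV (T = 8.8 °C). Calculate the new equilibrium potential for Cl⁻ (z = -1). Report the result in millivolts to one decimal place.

After the shift: [Cl⁻]_out = 70.5, [Cl⁻]_in = 34.2 mM.
E_new = (55.9/-1)·log₁₀(70.5/34.2) = -55.90 · (0.3142) = -17.56 mV

-17.6 mV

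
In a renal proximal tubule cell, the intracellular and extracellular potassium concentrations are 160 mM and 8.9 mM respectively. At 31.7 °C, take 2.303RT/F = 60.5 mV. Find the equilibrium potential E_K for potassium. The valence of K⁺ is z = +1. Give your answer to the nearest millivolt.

-76 mV

E = (60.5/z) · log₁₀([K⁺]_out/[K⁺]_in) with z = +1.
= (60.5/1) · log₁₀(8.9/160) = 60.50 · log₁₀(0.05563)
= 60.50 · (-1.2547) = -75.91 mV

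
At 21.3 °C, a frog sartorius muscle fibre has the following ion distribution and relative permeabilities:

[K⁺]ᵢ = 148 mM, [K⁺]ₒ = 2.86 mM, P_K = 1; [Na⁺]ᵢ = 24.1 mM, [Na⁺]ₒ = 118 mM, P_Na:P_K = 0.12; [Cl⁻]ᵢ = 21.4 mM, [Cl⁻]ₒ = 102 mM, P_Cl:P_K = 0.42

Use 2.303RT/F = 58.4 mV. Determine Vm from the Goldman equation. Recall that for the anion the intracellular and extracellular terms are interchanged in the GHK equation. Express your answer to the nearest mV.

-51 mV

Vm = 58.4 · log₁₀[(Σ P·[cation]ₒ + Σ P·[anion]ᵢ) / (Σ P·[cation]ᵢ + Σ P·[anion]ₒ)]
Numerator = 1×2.86 + 0.12×118 + 0.42×21.4 = 26.01
Denominator = 1×148 + 0.12×24.1 + 0.42×102 = 193.7
Vm = 58.4 · log₁₀(0.13425) = 58.4 × (-0.8721) = -50.93 mV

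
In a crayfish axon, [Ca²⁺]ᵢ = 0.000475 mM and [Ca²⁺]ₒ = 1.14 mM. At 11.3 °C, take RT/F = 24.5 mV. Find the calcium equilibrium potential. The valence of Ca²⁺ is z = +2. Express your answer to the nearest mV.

E = (24.5/z) · ln([Ca²⁺]_out/[Ca²⁺]_in) with z = +2.
= (24.5/2) · ln(1.14/0.000475) = 12.25 · ln(2400)
= 12.25 · (7.7832) = 95.34 mV

95 mV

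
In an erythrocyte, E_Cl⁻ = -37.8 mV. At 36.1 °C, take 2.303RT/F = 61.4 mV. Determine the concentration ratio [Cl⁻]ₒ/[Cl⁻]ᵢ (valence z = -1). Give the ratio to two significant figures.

4.1

log₁₀([out]/[in]) = E·z/(61.4) = -37.8 × -1 / 61.4 = 0.6156
[out]/[in] = 10^(0.6156) = 4.127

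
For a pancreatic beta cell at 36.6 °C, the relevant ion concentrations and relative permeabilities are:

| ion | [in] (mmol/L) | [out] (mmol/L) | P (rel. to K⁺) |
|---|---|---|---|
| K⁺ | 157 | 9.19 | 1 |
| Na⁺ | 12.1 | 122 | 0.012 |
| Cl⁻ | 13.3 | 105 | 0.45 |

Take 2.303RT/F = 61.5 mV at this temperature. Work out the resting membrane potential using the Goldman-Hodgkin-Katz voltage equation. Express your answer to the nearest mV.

-67 mV

Vm = 61.5 · log₁₀[(Σ P·[cation]ₒ + Σ P·[anion]ᵢ) / (Σ P·[cation]ᵢ + Σ P·[anion]ₒ)]
Numerator = 1×9.19 + 0.012×122 + 0.45×13.3 = 16.64
Denominator = 1×157 + 0.012×12.1 + 0.45×105 = 204.4
Vm = 61.5 · log₁₀(0.081406) = 61.5 × (-1.0893) = -66.99 mV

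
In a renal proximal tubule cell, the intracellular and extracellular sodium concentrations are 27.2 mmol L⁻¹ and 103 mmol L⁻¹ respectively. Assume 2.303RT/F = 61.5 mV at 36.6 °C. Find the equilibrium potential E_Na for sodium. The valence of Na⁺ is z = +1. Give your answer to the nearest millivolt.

36 mV

E = (61.5/z) · log₁₀([Na⁺]_out/[Na⁺]_in) with z = +1.
= (61.5/1) · log₁₀(103/27.2) = 61.50 · log₁₀(3.787)
= 61.50 · (0.5783) = 35.56 mV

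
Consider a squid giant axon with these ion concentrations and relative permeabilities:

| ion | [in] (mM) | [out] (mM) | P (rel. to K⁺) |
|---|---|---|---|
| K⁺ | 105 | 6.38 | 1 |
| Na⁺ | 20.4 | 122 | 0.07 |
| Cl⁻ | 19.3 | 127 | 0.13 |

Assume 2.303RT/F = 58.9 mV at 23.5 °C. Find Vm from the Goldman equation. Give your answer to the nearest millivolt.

-50 mV

Vm = 58.9 · log₁₀[(Σ P·[cation]ₒ + Σ P·[anion]ᵢ) / (Σ P·[cation]ᵢ + Σ P·[anion]ₒ)]
Numerator = 1×6.38 + 0.07×122 + 0.13×19.3 = 17.43
Denominator = 1×105 + 0.07×20.4 + 0.13×127 = 122.9
Vm = 58.9 · log₁₀(0.14177) = 58.9 × (-0.8484) = -49.97 mV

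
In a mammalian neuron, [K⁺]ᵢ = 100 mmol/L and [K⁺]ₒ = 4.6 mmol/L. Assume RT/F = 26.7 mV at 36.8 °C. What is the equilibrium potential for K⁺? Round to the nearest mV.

-82 mV

E = (26.7/z) · ln([K⁺]_out/[K⁺]_in) with z = +1.
= (26.7/1) · ln(4.6/100) = 26.70 · ln(0.046)
= 26.70 · (-3.0791) = -82.21 mV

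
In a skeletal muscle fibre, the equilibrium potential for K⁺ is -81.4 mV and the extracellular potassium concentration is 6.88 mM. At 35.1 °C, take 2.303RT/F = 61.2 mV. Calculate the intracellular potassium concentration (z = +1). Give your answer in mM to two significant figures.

Nernst: E = (61.2/1) · log₁₀([out]/[in]), so log₁₀([out]/[in]) = -81.4 × 1 / 61.2 = -1.3301.
[out]/[in] = 10^(-1.3301) = 0.04677.
[in] = 6.88 / 0.04677 = 147.1 mM.

150 mM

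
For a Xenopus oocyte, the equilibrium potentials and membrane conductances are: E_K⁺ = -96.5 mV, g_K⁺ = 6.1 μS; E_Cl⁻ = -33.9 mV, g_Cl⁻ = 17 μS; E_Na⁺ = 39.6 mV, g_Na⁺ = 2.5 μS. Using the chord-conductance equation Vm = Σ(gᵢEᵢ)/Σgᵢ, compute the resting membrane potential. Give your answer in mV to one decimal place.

Σ gᵢEᵢ = 6.1·(-96.5) + 17·(-33.9) + 2.5·(39.6) = -1065.95
Σ gᵢ = 6.1 + 17 + 2.5 = 25.6
Vm = -1065.95 / 25.6 = -41.64 mV

-41.6 mV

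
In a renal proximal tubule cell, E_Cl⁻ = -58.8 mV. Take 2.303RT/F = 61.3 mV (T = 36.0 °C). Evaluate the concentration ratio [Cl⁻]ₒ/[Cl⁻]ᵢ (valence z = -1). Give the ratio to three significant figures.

log₁₀([out]/[in]) = E·z/(61.3) = -58.8 × -1 / 61.3 = 0.9592
[out]/[in] = 10^(0.9592) = 9.104

9.10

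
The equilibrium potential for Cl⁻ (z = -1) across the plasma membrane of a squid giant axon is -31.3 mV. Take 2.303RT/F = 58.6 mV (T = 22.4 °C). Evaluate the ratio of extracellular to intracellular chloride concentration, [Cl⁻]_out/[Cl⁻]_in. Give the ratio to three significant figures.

3.42

log₁₀([out]/[in]) = E·z/(58.6) = -31.3 × -1 / 58.6 = 0.5341
[out]/[in] = 10^(0.5341) = 3.421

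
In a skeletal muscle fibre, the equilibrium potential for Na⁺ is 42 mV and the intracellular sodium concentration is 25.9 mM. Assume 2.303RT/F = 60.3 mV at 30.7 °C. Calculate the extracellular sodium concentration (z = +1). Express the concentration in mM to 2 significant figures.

Nernst: E = (60.3/1) · log₁₀([out]/[in]), so log₁₀([out]/[in]) = 42.0 × 1 / 60.3 = 0.6965.
[out]/[in] = 10^(0.6965) = 4.972.
[out] = 4.972 × 25.9 = 128.8 mM.

130 mM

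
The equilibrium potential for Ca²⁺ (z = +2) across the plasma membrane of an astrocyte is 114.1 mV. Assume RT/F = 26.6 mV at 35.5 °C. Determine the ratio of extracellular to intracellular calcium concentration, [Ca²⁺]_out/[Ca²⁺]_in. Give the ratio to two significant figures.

5300

ln([out]/[in]) = E·z/(26.6) = 114.1 × 2 / 26.6 = 8.5789
[out]/[in] = e^(8.5789) = 5319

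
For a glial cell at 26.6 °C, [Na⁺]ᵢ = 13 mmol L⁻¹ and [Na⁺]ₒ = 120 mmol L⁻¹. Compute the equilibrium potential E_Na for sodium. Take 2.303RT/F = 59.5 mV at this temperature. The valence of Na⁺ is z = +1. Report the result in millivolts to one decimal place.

E = (59.5/z) · log₁₀([Na⁺]_out/[Na⁺]_in) with z = +1.
= (59.5/1) · log₁₀(120/13) = 59.50 · log₁₀(9.231)
= 59.50 · (0.9652) = 57.43 mV

57.4 mV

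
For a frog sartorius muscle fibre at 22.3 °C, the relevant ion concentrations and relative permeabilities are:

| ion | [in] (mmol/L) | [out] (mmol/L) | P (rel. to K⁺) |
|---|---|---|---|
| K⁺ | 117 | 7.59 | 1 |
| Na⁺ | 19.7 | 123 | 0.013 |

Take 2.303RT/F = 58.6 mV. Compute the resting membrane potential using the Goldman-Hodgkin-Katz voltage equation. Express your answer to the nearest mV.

Vm = 58.6 · log₁₀[(Σ P·[cation]ₒ + Σ P·[anion]ᵢ) / (Σ P·[cation]ᵢ + Σ P·[anion]ₒ)]
Numerator = 1×7.59 + 0.013×123 = 9.189
Denominator = 1×117 + 0.013×19.7 = 117.3
Vm = 58.6 · log₁₀(0.078367) = 58.6 × (-1.1059) = -64.80 mV

-65 mV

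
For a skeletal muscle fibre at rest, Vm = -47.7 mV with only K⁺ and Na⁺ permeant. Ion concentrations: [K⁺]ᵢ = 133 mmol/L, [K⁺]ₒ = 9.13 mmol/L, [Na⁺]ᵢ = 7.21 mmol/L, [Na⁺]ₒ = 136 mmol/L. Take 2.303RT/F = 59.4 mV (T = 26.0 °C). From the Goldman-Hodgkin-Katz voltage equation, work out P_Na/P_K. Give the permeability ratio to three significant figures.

0.0875

Let α = P_Na/P_K. GHK: Vm = 59.4·log₁₀[(Kₒ + α·Naₒ)/(Kᵢ + α·Naᵢ)].
10^(Vm/59.4) = 10^(-47.7/59.4) = 0.15739
So 0.15739·(Kᵢ + α·Naᵢ) = Kₒ + α·Naₒ → α = (0.15739·133.0 − 9.13) / (136.0 − 0.15739·7.21)
α = (20.93 − 9.13) / (136.0 − 1.135) = 11.8/134.9 = 0.08751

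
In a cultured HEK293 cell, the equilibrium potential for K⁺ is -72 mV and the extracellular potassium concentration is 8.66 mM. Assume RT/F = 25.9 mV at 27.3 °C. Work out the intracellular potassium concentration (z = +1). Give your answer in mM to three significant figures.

Nernst: E = (25.9/1) · ln([out]/[in]), so ln([out]/[in]) = -72.0 × 1 / 25.9 = -2.7799.
[out]/[in] = e^(-2.7799) = 0.06204.
[in] = 8.66 / 0.06204 = 139.6 mM.

140 mM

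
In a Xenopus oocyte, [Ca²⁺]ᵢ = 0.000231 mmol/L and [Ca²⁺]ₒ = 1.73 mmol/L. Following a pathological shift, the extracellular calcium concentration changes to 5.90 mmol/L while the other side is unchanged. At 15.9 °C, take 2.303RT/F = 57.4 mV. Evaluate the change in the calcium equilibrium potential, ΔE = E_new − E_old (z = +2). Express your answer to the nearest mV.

15 mV

E_old = (57.4/2)·log₁₀(1.73/0.000231) = 111.20 mV
E_new = (57.4/2)·log₁₀(5.90/0.000231) = 126.49 mV
ΔE = 126.49 − (111.20) = 15.29 mV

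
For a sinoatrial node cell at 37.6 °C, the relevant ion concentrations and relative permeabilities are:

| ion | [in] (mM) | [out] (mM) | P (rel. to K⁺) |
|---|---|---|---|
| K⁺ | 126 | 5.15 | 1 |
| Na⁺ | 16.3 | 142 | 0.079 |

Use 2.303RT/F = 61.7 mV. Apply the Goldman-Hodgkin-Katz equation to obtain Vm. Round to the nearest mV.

-55 mV

Vm = 61.7 · log₁₀[(Σ P·[cation]ₒ + Σ P·[anion]ᵢ) / (Σ P·[cation]ᵢ + Σ P·[anion]ₒ)]
Numerator = 1×5.15 + 0.079×142 = 16.37
Denominator = 1×126 + 0.079×16.3 = 127.3
Vm = 61.7 · log₁₀(0.12859) = 61.7 × (-0.8908) = -54.96 mV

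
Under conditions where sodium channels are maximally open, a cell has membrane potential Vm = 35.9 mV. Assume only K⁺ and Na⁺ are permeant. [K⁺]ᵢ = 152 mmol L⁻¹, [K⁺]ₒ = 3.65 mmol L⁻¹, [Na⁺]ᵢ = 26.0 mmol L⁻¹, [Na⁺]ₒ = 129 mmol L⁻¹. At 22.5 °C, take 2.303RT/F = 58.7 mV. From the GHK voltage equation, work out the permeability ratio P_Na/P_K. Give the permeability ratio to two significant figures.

27

Let α = P_Na/P_K. GHK: Vm = 58.7·log₁₀[(Kₒ + α·Naₒ)/(Kᵢ + α·Naᵢ)].
10^(Vm/58.7) = 10^(35.9/58.7) = 4.0887
So 4.0887·(Kᵢ + α·Naᵢ) = Kₒ + α·Naₒ → α = (4.0887·152.0 − 3.65) / (129.0 − 4.0887·26.0)
α = (621.5 − 3.65) / (129.0 − 106.3) = 617.8/22.69 = 27.22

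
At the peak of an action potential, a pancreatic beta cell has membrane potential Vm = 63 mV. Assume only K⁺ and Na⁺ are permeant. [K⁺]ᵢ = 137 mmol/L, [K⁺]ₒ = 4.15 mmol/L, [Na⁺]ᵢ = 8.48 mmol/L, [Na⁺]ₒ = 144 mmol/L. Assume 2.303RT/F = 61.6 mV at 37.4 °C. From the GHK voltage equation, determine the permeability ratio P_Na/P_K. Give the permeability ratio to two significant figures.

Let α = P_Na/P_K. GHK: Vm = 61.6·log₁₀[(Kₒ + α·Naₒ)/(Kᵢ + α·Naᵢ)].
10^(Vm/61.6) = 10^(63.0/61.6) = 10.537
So 10.537·(Kᵢ + α·Naᵢ) = Kₒ + α·Naₒ → α = (10.537·137.0 − 4.15) / (144.0 − 10.537·8.48)
α = (1444 − 4.15) / (144.0 − 89.36) = 1439/54.64 = 26.34

26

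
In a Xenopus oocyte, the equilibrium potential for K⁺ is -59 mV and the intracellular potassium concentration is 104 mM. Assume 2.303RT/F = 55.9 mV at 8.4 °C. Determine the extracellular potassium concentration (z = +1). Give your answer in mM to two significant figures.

Nernst: E = (55.9/1) · log₁₀([out]/[in]), so log₁₀([out]/[in]) = -59.0 × 1 / 55.9 = -1.0555.
[out]/[in] = 10^(-1.0555) = 0.08801.
[out] = 0.08801 × 104 = 9.153 mM.

9.2 mM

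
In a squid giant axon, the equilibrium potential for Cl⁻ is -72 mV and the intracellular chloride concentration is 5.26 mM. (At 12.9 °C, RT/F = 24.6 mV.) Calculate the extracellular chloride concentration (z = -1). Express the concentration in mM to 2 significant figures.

Nernst: E = (24.6/-1) · ln([out]/[in]), so ln([out]/[in]) = -72.0 × -1 / 24.6 = 2.9268.
[out]/[in] = e^(2.9268) = 18.67.
[out] = 18.67 × 5.26 = 98.2 mM.

98 mM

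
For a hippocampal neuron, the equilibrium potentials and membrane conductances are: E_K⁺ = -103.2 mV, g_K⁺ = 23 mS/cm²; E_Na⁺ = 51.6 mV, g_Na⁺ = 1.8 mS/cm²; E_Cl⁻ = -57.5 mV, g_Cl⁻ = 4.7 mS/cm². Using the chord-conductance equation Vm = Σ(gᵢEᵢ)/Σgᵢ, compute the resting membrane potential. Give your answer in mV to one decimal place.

-86.5 mV

Σ gᵢEᵢ = 23·(-103.2) + 1.8·(51.6) + 4.7·(-57.5) = -2550.97
Σ gᵢ = 23 + 1.8 + 4.7 = 29.5
Vm = -2550.97 / 29.5 = -86.47 mV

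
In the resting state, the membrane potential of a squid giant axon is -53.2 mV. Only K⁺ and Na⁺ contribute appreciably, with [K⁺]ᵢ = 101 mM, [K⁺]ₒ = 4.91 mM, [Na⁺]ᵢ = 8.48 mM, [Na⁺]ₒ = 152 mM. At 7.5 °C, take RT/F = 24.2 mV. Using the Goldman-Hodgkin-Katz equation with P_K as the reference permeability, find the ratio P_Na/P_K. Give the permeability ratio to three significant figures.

0.0417

Let α = P_Na/P_K. GHK: Vm = 24.2·ln[(Kₒ + α·Naₒ)/(Kᵢ + α·Naᵢ)].
e^(Vm/24.2) = e^(-53.2/24.2) = 0.11099
So 0.11099·(Kᵢ + α·Naᵢ) = Kₒ + α·Naₒ → α = (0.11099·101.0 − 4.91) / (152.0 − 0.11099·8.48)
α = (11.21 − 4.91) / (152.0 − 0.9412) = 6.3/151.1 = 0.0417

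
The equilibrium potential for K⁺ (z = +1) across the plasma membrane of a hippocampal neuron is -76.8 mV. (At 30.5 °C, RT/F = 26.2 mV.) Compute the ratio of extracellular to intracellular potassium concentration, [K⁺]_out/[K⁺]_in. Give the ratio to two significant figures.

0.053

ln([out]/[in]) = E·z/(26.2) = -76.8 × 1 / 26.2 = -2.9313
[out]/[in] = e^(-2.9313) = 0.05333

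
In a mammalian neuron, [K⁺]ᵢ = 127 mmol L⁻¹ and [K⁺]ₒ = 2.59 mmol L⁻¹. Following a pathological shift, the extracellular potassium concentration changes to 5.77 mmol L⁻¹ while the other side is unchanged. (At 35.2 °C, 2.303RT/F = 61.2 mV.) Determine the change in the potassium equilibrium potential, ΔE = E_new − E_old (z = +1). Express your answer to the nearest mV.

E_old = (61.2/1)·log₁₀(2.59/127) = -103.46 mV
E_new = (61.2/1)·log₁₀(5.77/127) = -82.17 mV
ΔE = -82.17 − (-103.46) = 21.29 mV

21 mV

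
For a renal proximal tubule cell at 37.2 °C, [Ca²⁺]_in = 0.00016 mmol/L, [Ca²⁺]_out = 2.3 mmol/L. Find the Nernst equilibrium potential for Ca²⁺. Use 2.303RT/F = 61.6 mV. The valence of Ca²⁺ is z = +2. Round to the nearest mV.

128 mV

E = (61.6/z) · log₁₀([Ca²⁺]_out/[Ca²⁺]_in) with z = +2.
= (61.6/2) · log₁₀(2.3/0.00016) = 30.80 · log₁₀(1.437e+04)
= 30.80 · (4.1576) = 128.05 mV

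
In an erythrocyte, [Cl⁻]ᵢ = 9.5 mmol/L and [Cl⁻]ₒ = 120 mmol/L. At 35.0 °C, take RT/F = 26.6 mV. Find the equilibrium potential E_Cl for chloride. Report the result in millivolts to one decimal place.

E = (26.6/z) · ln([Cl⁻]_out/[Cl⁻]_in) with z = -1.
For an anion, dividing by z = -1 reverses the sign.
= (26.6/-1) · ln(120/9.5) = -26.60 · ln(12.63)
= -26.60 · (2.5362) = -67.46 mV

-67.5 mV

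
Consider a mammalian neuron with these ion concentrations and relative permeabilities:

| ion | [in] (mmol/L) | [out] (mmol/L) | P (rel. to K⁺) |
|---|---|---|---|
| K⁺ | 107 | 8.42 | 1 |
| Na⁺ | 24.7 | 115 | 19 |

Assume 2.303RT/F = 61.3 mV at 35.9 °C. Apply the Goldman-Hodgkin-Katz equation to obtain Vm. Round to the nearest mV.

36 mV

Vm = 61.3 · log₁₀[(Σ P·[cation]ₒ + Σ P·[anion]ᵢ) / (Σ P·[cation]ᵢ + Σ P·[anion]ₒ)]
Numerator = 1×8.42 + 19×115 = 2193
Denominator = 1×107 + 19×24.7 = 576.3
Vm = 61.3 · log₁₀(3.806) = 61.3 × (0.5805) = 35.58 mV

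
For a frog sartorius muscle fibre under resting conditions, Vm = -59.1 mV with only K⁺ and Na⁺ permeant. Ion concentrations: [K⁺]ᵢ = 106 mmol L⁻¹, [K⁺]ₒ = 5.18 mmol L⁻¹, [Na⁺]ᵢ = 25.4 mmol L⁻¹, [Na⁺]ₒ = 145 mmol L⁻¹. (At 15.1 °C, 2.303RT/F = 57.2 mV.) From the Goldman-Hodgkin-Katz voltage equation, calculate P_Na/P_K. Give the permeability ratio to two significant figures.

Let α = P_Na/P_K. GHK: Vm = 57.2·log₁₀[(Kₒ + α·Naₒ)/(Kᵢ + α·Naᵢ)].
10^(Vm/57.2) = 10^(-59.1/57.2) = 0.092637
So 0.092637·(Kᵢ + α·Naᵢ) = Kₒ + α·Naₒ → α = (0.092637·106.0 − 5.18) / (145.0 − 0.092637·25.4)
α = (9.819 − 5.18) / (145.0 − 2.353) = 4.639/142.6 = 0.03252

0.033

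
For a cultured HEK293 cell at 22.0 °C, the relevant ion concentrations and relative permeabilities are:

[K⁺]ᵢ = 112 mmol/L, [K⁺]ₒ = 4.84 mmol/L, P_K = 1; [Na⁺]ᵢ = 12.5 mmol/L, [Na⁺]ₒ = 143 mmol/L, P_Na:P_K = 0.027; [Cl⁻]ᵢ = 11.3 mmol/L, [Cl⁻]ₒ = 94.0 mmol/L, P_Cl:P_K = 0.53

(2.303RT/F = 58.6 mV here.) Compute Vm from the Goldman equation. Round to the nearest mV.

-61 mV

Vm = 58.6 · log₁₀[(Σ P·[cation]ₒ + Σ P·[anion]ᵢ) / (Σ P·[cation]ᵢ + Σ P·[anion]ₒ)]
Numerator = 1×4.84 + 0.027×143 + 0.53×11.3 = 14.69
Denominator = 1×112 + 0.027×12.5 + 0.53×94.0 = 162.2
Vm = 58.6 · log₁₀(0.090591) = 58.6 × (-1.0429) = -61.11 mV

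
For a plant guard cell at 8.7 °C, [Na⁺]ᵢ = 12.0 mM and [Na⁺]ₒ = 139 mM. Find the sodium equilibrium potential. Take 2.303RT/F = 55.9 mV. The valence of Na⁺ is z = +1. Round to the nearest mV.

E = (55.9/z) · log₁₀([Na⁺]_out/[Na⁺]_in) with z = +1.
= (55.9/1) · log₁₀(139/12.0) = 55.90 · log₁₀(11.58)
= 55.90 · (1.0638) = 59.47 mV

59 mV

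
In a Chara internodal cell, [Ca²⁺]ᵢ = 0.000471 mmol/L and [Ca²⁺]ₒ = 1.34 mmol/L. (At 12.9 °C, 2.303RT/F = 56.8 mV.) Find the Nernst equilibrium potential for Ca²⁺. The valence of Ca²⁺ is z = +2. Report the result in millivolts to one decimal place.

98.1 mV

E = (56.8/z) · log₁₀([Ca²⁺]_out/[Ca²⁺]_in) with z = +2.
= (56.8/2) · log₁₀(1.34/0.000471) = 28.40 · log₁₀(2845)
= 28.40 · (3.4541) = 98.10 mV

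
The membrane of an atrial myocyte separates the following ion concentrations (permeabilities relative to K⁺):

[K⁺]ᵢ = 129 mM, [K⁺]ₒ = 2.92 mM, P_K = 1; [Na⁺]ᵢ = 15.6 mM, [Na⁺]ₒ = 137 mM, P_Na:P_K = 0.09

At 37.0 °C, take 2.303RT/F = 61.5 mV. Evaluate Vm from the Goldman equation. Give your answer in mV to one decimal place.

Vm = 61.5 · log₁₀[(Σ P·[cation]ₒ + Σ P·[anion]ᵢ) / (Σ P·[cation]ᵢ + Σ P·[anion]ₒ)]
Numerator = 1×2.92 + 0.09×137 = 15.25
Denominator = 1×129 + 0.09×15.6 = 130.4
Vm = 61.5 · log₁₀(0.11694) = 61.5 × (-0.9320) = -57.32 mV

-57.3 mV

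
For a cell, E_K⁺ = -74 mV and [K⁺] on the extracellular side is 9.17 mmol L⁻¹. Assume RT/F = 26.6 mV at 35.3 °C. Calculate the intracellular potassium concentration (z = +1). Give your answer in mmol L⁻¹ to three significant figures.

Nernst: E = (26.6/1) · ln([out]/[in]), so ln([out]/[in]) = -74.0 × 1 / 26.6 = -2.7820.
[out]/[in] = e^(-2.7820) = 0.06192.
[in] = 9.17 / 0.06192 = 148.1 mmol L⁻¹.

148 mmol L⁻¹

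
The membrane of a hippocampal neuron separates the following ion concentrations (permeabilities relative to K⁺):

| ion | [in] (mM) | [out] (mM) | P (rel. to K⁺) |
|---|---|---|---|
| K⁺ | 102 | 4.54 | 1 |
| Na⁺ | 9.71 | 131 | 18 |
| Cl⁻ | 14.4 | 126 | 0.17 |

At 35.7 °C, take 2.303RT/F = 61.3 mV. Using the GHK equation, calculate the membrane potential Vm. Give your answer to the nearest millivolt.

Vm = 61.3 · log₁₀[(Σ P·[cation]ₒ + Σ P·[anion]ᵢ) / (Σ P·[cation]ᵢ + Σ P·[anion]ₒ)]
Numerator = 1×4.54 + 18×131 + 0.17×14.4 = 2365
Denominator = 1×102 + 18×9.71 + 0.17×126 = 298.2
Vm = 61.3 · log₁₀(7.9309) = 61.3 × (0.8993) = 55.13 mV

55 mV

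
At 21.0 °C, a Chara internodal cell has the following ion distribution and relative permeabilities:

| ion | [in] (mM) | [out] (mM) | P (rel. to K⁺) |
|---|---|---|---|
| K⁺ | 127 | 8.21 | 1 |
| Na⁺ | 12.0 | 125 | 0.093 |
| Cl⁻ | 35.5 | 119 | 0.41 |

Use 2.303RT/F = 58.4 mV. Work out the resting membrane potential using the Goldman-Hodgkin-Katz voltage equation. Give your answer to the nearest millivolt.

Vm = 58.4 · log₁₀[(Σ P·[cation]ₒ + Σ P·[anion]ᵢ) / (Σ P·[cation]ᵢ + Σ P·[anion]ₒ)]
Numerator = 1×8.21 + 0.093×125 + 0.41×35.5 = 34.39
Denominator = 1×127 + 0.093×12.0 + 0.41×119 = 176.9
Vm = 58.4 · log₁₀(0.1944) = 58.4 × (-0.7113) = -41.54 mV

-42 mV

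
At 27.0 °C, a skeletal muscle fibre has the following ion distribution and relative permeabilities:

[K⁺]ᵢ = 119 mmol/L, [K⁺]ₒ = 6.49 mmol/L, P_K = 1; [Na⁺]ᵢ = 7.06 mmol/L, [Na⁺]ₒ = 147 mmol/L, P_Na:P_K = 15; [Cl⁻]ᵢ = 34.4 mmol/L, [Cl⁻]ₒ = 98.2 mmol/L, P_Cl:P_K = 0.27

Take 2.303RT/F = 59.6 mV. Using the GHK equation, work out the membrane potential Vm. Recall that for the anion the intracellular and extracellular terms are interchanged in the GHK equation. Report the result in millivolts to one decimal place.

56.4 mV

Vm = 59.6 · log₁₀[(Σ P·[cation]ₒ + Σ P·[anion]ᵢ) / (Σ P·[cation]ᵢ + Σ P·[anion]ₒ)]
Numerator = 1×6.49 + 15×147 + 0.27×34.4 = 2221
Denominator = 1×119 + 15×7.06 + 0.27×98.2 = 251.4
Vm = 59.6 · log₁₀(8.8332) = 59.6 × (0.9461) = 56.39 mV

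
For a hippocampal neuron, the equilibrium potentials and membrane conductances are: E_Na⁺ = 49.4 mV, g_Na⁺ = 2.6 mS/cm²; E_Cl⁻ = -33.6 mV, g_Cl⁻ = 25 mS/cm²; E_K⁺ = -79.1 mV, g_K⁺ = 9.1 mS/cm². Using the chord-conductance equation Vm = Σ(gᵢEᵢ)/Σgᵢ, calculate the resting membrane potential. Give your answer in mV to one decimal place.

-39.0 mV

Σ gᵢEᵢ = 2.6·(49.4) + 25·(-33.6) + 9.1·(-79.1) = -1431.37
Σ gᵢ = 2.6 + 25 + 9.1 = 36.7
Vm = -1431.37 / 36.7 = -39.00 mV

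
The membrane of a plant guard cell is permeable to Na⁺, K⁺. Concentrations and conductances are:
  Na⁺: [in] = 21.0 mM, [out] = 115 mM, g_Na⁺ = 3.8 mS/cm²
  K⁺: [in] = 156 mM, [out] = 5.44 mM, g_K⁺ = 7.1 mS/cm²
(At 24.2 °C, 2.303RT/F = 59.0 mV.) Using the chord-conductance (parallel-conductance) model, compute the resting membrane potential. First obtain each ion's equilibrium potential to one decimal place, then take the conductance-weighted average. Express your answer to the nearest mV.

-41 mV

E_Na⁺ = (59.0/1)·log₁₀(115/21.0) = 43.6 mV
E_K⁺ = (59.0/1)·log₁₀(5.44/156) = -86.0 mV
Vm = (Σ gᵢEᵢ)/(Σ gᵢ) = (3.8·43.6 + 7.1·-86.0) / (3.8 + 7.1)
= -444.92 / 10.9 = -40.82 mV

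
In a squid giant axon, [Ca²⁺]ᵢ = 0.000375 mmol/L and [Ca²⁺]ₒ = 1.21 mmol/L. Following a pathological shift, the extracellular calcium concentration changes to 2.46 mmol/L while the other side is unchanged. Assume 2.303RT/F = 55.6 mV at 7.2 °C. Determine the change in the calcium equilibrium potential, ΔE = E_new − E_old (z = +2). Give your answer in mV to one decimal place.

8.6 mV

E_old = (55.6/2)·log₁₀(1.21/0.000375) = 97.54 mV
E_new = (55.6/2)·log₁₀(2.46/0.000375) = 106.11 mV
ΔE = 106.11 − (97.54) = 8.57 mV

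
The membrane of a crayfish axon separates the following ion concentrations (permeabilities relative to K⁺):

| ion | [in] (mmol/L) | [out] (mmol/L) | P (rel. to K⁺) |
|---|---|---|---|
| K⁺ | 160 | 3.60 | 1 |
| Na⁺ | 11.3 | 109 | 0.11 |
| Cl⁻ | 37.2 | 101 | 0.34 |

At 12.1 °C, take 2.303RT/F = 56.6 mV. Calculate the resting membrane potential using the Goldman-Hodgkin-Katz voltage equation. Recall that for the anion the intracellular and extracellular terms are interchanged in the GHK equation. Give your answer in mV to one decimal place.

-47.6 mV

Vm = 56.6 · log₁₀[(Σ P·[cation]ₒ + Σ P·[anion]ᵢ) / (Σ P·[cation]ᵢ + Σ P·[anion]ₒ)]
Numerator = 1×3.60 + 0.11×109 + 0.34×37.2 = 28.24
Denominator = 1×160 + 0.11×11.3 + 0.34×101 = 195.6
Vm = 56.6 · log₁₀(0.14438) = 56.6 × (-0.8405) = -47.57 mV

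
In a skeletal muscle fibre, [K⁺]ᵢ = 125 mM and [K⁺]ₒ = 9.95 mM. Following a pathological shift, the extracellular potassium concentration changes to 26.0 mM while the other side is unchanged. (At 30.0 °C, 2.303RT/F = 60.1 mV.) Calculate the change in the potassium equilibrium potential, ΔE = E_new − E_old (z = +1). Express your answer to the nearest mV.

25 mV

E_old = (60.1/1)·log₁₀(9.95/125) = -66.06 mV
E_new = (60.1/1)·log₁₀(26.0/125) = -40.98 mV
ΔE = -40.98 − (-66.06) = 25.07 mV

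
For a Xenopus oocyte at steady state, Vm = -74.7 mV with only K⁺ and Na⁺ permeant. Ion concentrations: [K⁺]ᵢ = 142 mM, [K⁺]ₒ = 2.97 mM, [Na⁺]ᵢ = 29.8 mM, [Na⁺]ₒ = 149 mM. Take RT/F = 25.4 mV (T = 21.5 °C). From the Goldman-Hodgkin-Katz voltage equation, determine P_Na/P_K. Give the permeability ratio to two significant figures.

Let α = P_Na/P_K. GHK: Vm = 25.4·ln[(Kₒ + α·Naₒ)/(Kᵢ + α·Naᵢ)].
e^(Vm/25.4) = e^(-74.7/25.4) = 0.052816
So 0.052816·(Kᵢ + α·Naᵢ) = Kₒ + α·Naₒ → α = (0.052816·142.0 − 2.97) / (149.0 − 0.052816·29.8)
α = (7.5 − 2.97) / (149.0 − 1.574) = 4.53/147.4 = 0.03073

0.031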